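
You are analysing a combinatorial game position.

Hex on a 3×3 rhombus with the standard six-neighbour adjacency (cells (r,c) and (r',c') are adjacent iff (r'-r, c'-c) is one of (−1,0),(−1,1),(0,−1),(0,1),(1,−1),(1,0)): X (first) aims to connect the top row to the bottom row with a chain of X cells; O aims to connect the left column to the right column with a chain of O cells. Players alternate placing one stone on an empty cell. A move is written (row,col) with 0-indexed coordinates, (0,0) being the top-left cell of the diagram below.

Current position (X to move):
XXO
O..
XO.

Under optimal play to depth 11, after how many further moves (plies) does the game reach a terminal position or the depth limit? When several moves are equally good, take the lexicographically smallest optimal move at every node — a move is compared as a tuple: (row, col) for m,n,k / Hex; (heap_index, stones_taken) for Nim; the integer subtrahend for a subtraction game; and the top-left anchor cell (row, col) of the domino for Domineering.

p1 X@[XXO/O../XO.]: (1,1)[XXO/OX./XO.]+1* (1,2)[XXO/O.X/XO.]-1 (2,2)[XXO/O../XOX]-1
p2 O@[XXO/OX./XO.] terminal -1; root [XXO/O../XO.] d11

PV length from [XXO/O../XO.]: 1 ply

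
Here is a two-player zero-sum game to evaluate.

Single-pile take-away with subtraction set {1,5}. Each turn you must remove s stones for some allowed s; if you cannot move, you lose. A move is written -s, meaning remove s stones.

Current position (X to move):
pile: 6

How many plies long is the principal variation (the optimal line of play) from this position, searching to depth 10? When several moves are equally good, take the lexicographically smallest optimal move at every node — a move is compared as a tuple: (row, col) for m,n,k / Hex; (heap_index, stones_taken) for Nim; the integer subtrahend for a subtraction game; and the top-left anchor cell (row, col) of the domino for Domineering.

PV length from [6]: 6 plies

p1 X@[6]: -1[5]-1* -5[1]-1
p2 O@[5]: -1[4]+1* -5[0]+1
p3 X@[4]: -1[3]-1*
p4 O@[3]: -1[2]+1*
p5 X@[2]: -1[1]-1*
p6 O@[1]: -1[0]+1*
p7 X@[0] terminal -1; root [6] d10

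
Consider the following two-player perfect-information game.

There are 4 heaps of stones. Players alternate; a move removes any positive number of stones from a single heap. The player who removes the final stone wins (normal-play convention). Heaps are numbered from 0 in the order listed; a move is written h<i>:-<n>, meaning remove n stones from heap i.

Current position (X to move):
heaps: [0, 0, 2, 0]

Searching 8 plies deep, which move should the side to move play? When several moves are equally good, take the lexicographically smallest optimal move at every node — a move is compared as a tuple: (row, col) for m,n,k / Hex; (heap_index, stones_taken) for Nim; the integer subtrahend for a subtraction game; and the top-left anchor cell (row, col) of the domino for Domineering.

[(0,0,2,0)] X move#1: h2:-1:-1/(0,0,1,0), h2:-2:+1/(0,0,0,0)*
[(0,0,0,0)] end (terminal -1, O#2); searched (0,0,2,0) to 8

X's best at [(0,0,2,0)]: h2:-2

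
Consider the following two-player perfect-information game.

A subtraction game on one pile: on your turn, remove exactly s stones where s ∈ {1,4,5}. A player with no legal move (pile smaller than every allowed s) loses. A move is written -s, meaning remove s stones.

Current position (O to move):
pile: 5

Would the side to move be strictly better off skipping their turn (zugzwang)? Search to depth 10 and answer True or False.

p1 O@[5]: -1[4]-1 -4[1]-1 -5[0]+1*
p2 X@[0] terminal -1; root [5] d10
pass branch (X moves first from the same position):
  | p1 X@[5]: -1[4]-1 -4[1]-1 -5[0]+1*
  | p2 O@[0] terminal -1; root [5] d10
O moving scores +1; O passing scores -1

zugzwang(5, O) = False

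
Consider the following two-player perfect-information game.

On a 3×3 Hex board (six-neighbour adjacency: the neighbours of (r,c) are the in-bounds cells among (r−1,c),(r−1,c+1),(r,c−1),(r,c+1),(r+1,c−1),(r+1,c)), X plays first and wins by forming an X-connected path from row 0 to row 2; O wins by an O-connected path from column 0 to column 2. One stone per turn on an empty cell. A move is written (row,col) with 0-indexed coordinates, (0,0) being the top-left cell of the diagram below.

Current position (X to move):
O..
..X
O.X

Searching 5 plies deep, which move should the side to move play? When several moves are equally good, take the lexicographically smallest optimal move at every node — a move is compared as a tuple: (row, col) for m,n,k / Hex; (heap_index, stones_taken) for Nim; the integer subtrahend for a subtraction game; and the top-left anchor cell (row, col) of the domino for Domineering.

[O../..X/O.X] X move#1: (0,1):+1/OX./..X/O.X*, (0,2):+1/O.X/..X/O.X, (1,0):-1/O../X.X/O.X, (1,1):+1/O../.XX/O.X, (2,1):-1/O../..X/OXX
[OX./..X/O.X] O move#2: (0,2):-1/OXO/..X/O.X*, (1,0):-1/OX./O.X/O.X, (1,1):-1/OX./.OX/O.X, (2,1):-1/OX./..X/OOX
[OXO/..X/O.X] X move#3: (1,0):-1/OXO/X.X/O.X, (1,1):+1/OXO/.XX/O.X*, (2,1):-1/OXO/..X/OXX
[OXO/.XX/O.X] end (terminal -1, O#4); searched O../..X/O.X to 5

X's best at [O../..X/O.X]: (0,1)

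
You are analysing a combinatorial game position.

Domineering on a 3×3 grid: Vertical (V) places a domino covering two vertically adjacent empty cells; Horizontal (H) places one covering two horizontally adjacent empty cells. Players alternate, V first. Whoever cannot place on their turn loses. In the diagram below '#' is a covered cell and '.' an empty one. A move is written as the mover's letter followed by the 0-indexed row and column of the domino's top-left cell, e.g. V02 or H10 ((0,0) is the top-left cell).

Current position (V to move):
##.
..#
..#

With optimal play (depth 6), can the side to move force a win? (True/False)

ply 1, V at ##./..#/..# | V10=+1→##./#.#/#.#*; V11=+1→##./.##/.##
ply 2: ##./#.#/#.# is terminal -1 (H); from ##./..#/..# depth 6

V winning at [##./..#/..#]: True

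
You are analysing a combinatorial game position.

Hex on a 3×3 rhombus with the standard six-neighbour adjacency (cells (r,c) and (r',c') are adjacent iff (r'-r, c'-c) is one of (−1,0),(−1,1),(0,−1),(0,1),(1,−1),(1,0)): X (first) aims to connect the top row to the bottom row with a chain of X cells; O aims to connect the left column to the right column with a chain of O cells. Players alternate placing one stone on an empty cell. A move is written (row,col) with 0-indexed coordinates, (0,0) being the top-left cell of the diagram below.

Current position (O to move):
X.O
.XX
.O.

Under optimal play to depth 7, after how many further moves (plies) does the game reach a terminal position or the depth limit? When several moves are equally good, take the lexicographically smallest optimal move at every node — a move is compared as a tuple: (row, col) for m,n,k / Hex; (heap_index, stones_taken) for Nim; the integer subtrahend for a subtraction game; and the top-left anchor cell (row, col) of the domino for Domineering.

ply 1, O at X.O/.XX/.O. | (0,1)=-1→XOO/.XX/.O.*; (1,0)=-1→X.O/OXX/.O.; (2,0)=-1→X.O/.XX/OO.; (2,2)=-1→X.O/.XX/.OO
ply 2, X at XOO/.XX/.O. | (1,0)=+1→XOO/XXX/.O.*; (2,0)=-1→XOO/.XX/XO.; (2,2)=-1→XOO/.XX/.OX
ply 3, O at XOO/XXX/.O. | (2,0)=-1→XOO/XXX/OO.*; (2,2)=-1→XOO/XXX/.OO
ply 4, X at XOO/XXX/OO. | (2,2)=+1→XOO/XXX/OOX*
ply 5: XOO/XXX/OOX is terminal -1 (O); from X.O/.XX/.O. depth 7

PV length from [X.O/.XX/.O.]: 4 plies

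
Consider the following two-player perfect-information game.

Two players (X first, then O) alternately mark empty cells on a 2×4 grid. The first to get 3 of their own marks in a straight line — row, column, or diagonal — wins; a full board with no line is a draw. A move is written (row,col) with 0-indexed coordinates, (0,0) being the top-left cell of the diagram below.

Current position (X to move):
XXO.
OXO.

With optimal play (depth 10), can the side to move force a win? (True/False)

X winning at [XXO./OXO.]: False

[XXO./OXO.] X move#1: (0,3):+0/XXOX/OXO.*, (1,3):+0/XXO./OXOX
[XXOX/OXO.] O move#2: (1,3):+0/XXOX/OXOO*
[XXOX/OXOO] end (terminal +0, X#3); searched XXO./OXO. to 10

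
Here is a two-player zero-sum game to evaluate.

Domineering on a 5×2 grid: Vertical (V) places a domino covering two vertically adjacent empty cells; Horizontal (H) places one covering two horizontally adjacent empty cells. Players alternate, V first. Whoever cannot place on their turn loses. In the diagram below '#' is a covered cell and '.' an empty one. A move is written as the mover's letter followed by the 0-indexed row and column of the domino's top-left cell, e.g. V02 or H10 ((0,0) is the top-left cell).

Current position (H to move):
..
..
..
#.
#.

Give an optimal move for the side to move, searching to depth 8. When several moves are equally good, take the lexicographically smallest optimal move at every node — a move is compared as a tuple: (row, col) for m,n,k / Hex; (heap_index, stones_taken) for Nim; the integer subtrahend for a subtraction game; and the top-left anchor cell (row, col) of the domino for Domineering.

H's best at [../../../#./#.]: H10

ply 1, H at ../../../#./#. | H00=-1→##/../../#./#.; H10=+1→../##/../#./#.*; H20=-1→../../##/#./#.
ply 2, V at ../##/../#./#. | V21=-1→../##/.#/##/#.*; V31=-1→../##/../##/##
ply 3, H at ../##/.#/##/#. | H00=+1→##/##/.#/##/#.*
ply 4: ##/##/.#/##/#. is terminal -1 (V); from ../../../#./#. depth 8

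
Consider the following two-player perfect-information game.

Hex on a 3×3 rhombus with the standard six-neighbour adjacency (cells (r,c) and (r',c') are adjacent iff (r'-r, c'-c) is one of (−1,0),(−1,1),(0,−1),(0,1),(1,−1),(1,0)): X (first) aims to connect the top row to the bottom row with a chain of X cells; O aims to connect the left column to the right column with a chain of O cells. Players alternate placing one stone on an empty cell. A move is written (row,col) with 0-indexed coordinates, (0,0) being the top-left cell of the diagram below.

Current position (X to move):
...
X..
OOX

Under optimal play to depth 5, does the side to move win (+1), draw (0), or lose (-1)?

ply 1, X at .../X../OOX | (0,0)=-1→X../X../OOX; (0,1)=-1→.X./X../OOX; (0,2)=-1→..X/X../OOX; (1,1)=-1→.../XX./OOX; (1,2)=+1→.../X.X/OOX*
ply 2, O at .../X.X/OOX | (0,0)=-1→O../X.X/OOX*; (0,1)=-1→.O./X.X/OOX; (0,2)=-1→..O/X.X/OOX; (1,1)=-1→.../XOX/OOX
ply 3, X at O../X.X/OOX | (0,1)=+1→OX./X.X/OOX*; (0,2)=+1→O.X/X.X/OOX; (1,1)=+1→O../XXX/OOX
ply 4, O at OX./X.X/OOX | (0,2)=-1→OXO/X.X/OOX*; (1,1)=-1→OX./XOX/OOX
ply 5, X at OXO/X.X/OOX | (1,1)=+1→OXO/XXX/OOX*
ply 6: OXO/XXX/OOX is terminal -1 (O); from .../X../OOX depth 5

value(.../X../OOX, X) = +1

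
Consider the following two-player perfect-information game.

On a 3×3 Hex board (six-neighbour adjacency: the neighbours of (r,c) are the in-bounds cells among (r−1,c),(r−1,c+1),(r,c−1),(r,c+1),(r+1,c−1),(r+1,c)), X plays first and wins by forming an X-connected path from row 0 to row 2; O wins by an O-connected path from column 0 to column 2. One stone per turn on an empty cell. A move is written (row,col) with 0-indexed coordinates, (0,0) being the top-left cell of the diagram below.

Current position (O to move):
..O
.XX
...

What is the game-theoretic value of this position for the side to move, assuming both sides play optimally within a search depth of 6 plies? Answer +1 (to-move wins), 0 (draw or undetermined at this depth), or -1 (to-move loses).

[..O/.XX/...] O move#1: (0,0):-1/O.O/.XX/..., (0,1):+1/.OO/.XX/...*, (1,0):-1/..O/OXX/..., (2,0):-1/..O/.XX/O.., (2,1):-1/..O/.XX/.O., (2,2):-1/..O/.XX/..O
[.OO/.XX/...] X move#2: (0,0):-1/XOO/.XX/...*, (1,0):-1/.OO/XXX/..., (2,0):-1/.OO/.XX/X.., (2,1):-1/.OO/.XX/.X., (2,2):-1/.OO/.XX/..X
[XOO/.XX/...] O move#3: (1,0):+1/XOO/OXX/...*, (2,0):-1/XOO/.XX/O.., (2,1):-1/XOO/.XX/.O., (2,2):-1/XOO/.XX/..O
[XOO/OXX/...] end (terminal -1, X#4); searched ..O/.XX/... to 6

value(..O/.XX/..., O) = +1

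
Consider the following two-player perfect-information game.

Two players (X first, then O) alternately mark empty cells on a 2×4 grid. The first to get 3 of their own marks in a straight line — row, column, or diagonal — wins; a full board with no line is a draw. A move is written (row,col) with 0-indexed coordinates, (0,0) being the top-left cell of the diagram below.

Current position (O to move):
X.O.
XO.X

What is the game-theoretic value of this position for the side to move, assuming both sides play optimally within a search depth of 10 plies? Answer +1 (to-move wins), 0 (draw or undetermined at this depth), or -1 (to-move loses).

ply 1, O at X.O./XO.X | (0,1)=+0→XOO./XO.X*; (0,3)=+0→X.OO/XO.X; (1,2)=+0→X.O./XOOX
ply 2, X at XOO./XO.X | (0,3)=+0→XOOX/XO.X*; (1,2)=-1→XOO./XOXX
ply 3, O at XOOX/XO.X | (1,2)=+0→XOOX/XOOX*
ply 4: XOOX/XOOX is terminal +0 (X); from X.O./XO.X depth 10

value(X.O./XO.X, O) = 0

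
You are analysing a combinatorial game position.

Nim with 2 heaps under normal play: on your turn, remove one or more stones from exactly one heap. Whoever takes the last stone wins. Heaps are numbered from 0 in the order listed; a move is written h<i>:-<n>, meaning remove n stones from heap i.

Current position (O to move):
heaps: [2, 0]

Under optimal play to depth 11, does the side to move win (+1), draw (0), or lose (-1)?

value((2,0), O) = +1

ply 1, O at (2,0) | h0:-1=-1→(1,0); h0:-2=+1→(0,0)*
ply 2: (0,0) is terminal -1 (X); from (2,0) depth 11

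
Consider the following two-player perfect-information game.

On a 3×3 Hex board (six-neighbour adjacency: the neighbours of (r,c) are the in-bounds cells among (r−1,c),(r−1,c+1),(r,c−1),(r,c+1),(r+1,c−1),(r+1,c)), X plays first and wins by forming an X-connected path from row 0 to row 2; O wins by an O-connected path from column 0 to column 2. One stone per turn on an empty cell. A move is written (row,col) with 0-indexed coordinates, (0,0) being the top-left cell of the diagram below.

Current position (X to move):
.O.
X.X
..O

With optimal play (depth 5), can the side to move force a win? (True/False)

[.O./X.X/..O] X move#1: (0,0):+1/XO./X.X/..O*, (0,2):+1/.OX/X.X/..O, (1,1):+1/.O./XXX/..O, (2,0):+1/.O./X.X/X.O, (2,1):+1/.O./X.X/.XO
[XO./X.X/..O] O move#2: (0,2):-1/XOO/X.X/..O*, (1,1):-1/XO./XOX/..O, (2,0):-1/XO./X.X/O.O, (2,1):-1/XO./X.X/.OO
[XOO/X.X/..O] X move#3: (1,1):+1/XOO/XXX/..O*, (2,0):+1/XOO/X.X/X.O, (2,1):+1/XOO/X.X/.XO
[XOO/XXX/..O] O move#4: (2,0):-1/XOO/XXX/O.O*, (2,1):-1/XOO/XXX/.OO
[XOO/XXX/O.O] X move#5: (2,1):+1/XOO/XXX/OXO*
[XOO/XXX/OXO] end (terminal -1, O#6); searched .O./X.X/..O to 5

X winning at [.O./X.X/..O]: True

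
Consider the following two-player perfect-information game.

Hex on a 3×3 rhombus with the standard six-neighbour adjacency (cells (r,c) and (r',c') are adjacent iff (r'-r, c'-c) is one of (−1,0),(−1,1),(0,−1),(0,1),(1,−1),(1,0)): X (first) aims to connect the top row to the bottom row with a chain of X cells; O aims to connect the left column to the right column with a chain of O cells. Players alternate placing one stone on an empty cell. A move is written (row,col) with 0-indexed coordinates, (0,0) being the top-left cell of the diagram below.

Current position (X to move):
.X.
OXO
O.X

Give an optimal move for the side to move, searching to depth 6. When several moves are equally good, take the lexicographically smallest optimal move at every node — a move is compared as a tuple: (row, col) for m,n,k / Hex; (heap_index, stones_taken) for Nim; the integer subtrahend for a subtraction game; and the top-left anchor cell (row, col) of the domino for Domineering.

X's best at [.X./OXO/O.X]: (2,1)

p1 X@[.X./OXO/O.X]: (0,0)[XX./OXO/O.X]-1 (0,2)[.XX/OXO/O.X]-1 (2,1)[.X./OXO/OXX]+1*
p2 O@[.X./OXO/OXX] terminal -1; root [.X./OXO/O.X] d6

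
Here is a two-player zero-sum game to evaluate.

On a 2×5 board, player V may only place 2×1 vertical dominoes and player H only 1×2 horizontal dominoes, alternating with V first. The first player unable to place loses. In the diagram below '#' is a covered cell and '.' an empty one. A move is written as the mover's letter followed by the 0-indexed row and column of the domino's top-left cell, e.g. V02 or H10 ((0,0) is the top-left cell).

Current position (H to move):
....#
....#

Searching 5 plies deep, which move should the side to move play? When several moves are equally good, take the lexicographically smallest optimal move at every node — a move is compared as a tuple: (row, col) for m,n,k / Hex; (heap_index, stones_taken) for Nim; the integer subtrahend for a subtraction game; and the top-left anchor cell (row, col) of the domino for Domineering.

[....#/....#] H move#1: H00:-1/##..#/....#, H01:+1/.##.#/....#*, H02:-1/..###/....#, H10:-1/....#/##..#, H11:+1/....#/.##.#, H12:-1/....#/..###
[.##.#/....#] V move#2: V00:-1/###.#/#...#*, V03:-1/.####/...##
[###.#/#...#] H move#3: H11:-1/###.#/###.#, H12:+1/###.#/#.###*
[###.#/#.###] end (terminal -1, V#4); searched ....#/....# to 5

H's best at [....#/....#]: H01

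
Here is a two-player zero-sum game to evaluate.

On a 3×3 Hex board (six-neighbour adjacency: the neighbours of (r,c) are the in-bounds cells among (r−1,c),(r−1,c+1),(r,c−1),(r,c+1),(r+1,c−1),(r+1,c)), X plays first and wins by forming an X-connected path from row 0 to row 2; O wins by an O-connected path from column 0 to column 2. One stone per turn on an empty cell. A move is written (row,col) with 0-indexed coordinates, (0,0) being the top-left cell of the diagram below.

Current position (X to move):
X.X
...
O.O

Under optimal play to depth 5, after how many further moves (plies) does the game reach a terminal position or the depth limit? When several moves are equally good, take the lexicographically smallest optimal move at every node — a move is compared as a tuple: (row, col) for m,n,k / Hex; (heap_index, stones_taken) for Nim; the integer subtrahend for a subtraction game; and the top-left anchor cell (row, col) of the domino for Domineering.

PV length from [X.X/.../O.O]: 5 plies

[X.X/.../O.O] X move#1: (0,1):-1/XXX/.../O.O, (1,0):-1/X.X/X../O.O, (1,1):-1/X.X/.X./O.O, (1,2):-1/X.X/..X/O.O, (2,1):+1/X.X/.../OXO*
[X.X/.../OXO] O move#2: (0,1):-1/XOX/.../OXO*, (1,0):-1/X.X/O../OXO, (1,1):-1/X.X/.O./OXO, (1,2):-1/X.X/..O/OXO
[XOX/.../OXO] X move#3: (1,0):+1/XOX/X../OXO*, (1,1):+1/XOX/.X./OXO, (1,2):+1/XOX/..X/OXO
[XOX/X../OXO] O move#4: (1,1):-1/XOX/XO./OXO*, (1,2):-1/XOX/X.O/OXO
[XOX/XO./OXO] X move#5: (1,2):+1/XOX/XOX/OXO*
[XOX/XOX/OXO] end (terminal -1, O#6); searched X.X/.../O.O to 5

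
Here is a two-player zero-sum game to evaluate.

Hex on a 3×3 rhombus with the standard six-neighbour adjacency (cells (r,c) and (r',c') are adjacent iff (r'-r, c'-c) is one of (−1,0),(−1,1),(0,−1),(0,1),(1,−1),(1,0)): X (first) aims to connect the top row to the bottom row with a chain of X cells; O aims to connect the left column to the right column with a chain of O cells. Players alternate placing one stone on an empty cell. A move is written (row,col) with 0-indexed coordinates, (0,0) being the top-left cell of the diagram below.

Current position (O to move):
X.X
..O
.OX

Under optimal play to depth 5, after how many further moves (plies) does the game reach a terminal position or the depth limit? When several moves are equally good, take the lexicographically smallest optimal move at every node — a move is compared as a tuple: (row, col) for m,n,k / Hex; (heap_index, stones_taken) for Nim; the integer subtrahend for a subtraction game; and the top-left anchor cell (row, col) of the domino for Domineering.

[X.X/..O/.OX] O move#1: (0,1):-1/XOX/..O/.OX, (1,0):+1/X.X/O.O/.OX*, (1,1):+1/X.X/.OO/.OX, (2,0):+1/X.X/..O/OOX
[X.X/O.O/.OX] X move#2: (0,1):-1/XXX/O.O/.OX*, (1,1):-1/X.X/OXO/.OX, (2,0):-1/X.X/O.O/XOX
[XXX/O.O/.OX] O move#3: (1,1):+1/XXX/OOO/.OX*, (2,0):+1/XXX/O.O/OOX
[XXX/OOO/.OX] end (terminal -1, X#4); searched X.X/..O/.OX to 5

PV length from [X.X/..O/.OX]: 3 plies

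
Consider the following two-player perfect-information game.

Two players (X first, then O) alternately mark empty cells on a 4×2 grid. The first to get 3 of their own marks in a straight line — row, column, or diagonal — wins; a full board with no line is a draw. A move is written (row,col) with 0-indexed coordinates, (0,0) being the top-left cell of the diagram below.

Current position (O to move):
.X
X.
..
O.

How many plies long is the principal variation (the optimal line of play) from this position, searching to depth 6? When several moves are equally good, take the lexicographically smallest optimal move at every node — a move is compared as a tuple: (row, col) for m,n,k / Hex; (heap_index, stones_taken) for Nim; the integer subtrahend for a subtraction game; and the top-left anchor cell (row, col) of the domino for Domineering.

PV length from [.X/X./../O.]: 5 plies

ply 1, O at .X/X./../O. | (0,0)=+0→OX/X./../O.*; (1,1)=+0→.X/XO/../O.; (2,0)=+0→.X/X./O./O.; (2,1)=+0→.X/X./.O/O.; (3,1)=+0→.X/X./../OO
ply 2, X at OX/X./../O. | (1,1)=+0→OX/XX/../O.*; (2,0)=+0→OX/X./X./O.; (2,1)=+0→OX/X./.X/O.; (3,1)=+0→OX/X./../OX
ply 3, O at OX/XX/../O. | (2,0)=-1→OX/XX/O./O.; (2,1)=+0→OX/XX/.O/O.*; (3,1)=-1→OX/XX/../OO
ply 4, X at OX/XX/.O/O. | (2,0)=+0→OX/XX/XO/O.*; (3,1)=+0→OX/XX/.O/OX
ply 5, O at OX/XX/XO/O. | (3,1)=+0→OX/XX/XO/OO*
ply 6: OX/XX/XO/OO is terminal +0 (X); from .X/X./../O. depth 6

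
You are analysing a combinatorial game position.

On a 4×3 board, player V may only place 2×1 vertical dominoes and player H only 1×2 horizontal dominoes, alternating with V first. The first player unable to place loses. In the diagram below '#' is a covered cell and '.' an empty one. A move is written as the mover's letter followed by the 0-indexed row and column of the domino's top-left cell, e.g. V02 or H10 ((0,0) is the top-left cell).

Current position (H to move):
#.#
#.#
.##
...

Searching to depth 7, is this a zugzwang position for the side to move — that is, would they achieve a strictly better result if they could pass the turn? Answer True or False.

zugzwang(#.#/#.#/.##/..., H) = False

[#.#/#.#/.##/...] H move#1: H30:-1/#.#/#.#/.##/##.*, H31:-1/#.#/#.#/.##/.##
[#.#/#.#/.##/##.] V move#2: V01:+1/###/###/.##/##.*
[###/###/.##/##.] end (terminal -1, H#3); searched #.#/#.#/.##/... to 7
pass branch (V moves first from the same position):
  | [#.#/#.#/.##/...] V move#1: V01:-1/###/###/.##/..., V20:+1/#.#/#.#/###/#..*
  | [#.#/#.#/###/#..] H move#2: H31:-1/#.#/#.#/###/###*
  | [#.#/#.#/###/###] V move#3: V01:+1/###/###/###/###*
  | [###/###/###/###] end (terminal -1, H#4); searched #.#/#.#/.##/... to 7
H moving scores -1; H passing scores -1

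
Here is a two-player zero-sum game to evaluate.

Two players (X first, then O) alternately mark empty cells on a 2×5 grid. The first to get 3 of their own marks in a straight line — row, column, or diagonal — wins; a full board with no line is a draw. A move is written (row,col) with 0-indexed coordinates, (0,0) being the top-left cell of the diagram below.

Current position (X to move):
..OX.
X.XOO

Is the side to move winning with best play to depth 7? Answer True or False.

p1 X@[..OX./X.XOO]: (0,0)[X.OX./X.XOO]+0 (0,1)[.XOX./X.XOO]+0 (0,4)[..OXX/X.XOO]+0 (1,1)[..OX./XXXOO]+1*
p2 O@[..OX./XXXOO] terminal -1; root [..OX./X.XOO] d7

X winning at [..OX./X.XOO]: True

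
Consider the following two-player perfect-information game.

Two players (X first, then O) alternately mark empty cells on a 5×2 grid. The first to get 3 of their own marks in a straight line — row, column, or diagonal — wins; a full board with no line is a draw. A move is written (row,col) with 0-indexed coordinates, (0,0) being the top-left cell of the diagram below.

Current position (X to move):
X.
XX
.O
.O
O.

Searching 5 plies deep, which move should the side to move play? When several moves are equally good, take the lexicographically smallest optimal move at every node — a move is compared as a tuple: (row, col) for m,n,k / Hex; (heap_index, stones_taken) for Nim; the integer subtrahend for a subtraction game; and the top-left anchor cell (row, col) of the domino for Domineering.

p1 X@[X./XX/.O/.O/O.]: (0,1)[XX/XX/.O/.O/O.]-1 (2,0)[X./XX/XO/.O/O.]+1* (3,0)[X./XX/.O/XO/O.]-1 (4,1)[X./XX/.O/.O/OX]+0
p2 O@[X./XX/XO/.O/O.] terminal -1; root [X./XX/.O/.O/O.] d5

X's best at [X./XX/.O/.O/O.]: (2,0)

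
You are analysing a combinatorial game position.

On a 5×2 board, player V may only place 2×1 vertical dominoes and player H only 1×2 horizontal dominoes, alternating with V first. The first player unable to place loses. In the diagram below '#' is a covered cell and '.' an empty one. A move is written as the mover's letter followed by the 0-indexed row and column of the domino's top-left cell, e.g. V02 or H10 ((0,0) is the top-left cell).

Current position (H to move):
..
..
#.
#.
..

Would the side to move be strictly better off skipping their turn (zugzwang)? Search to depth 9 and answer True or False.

p1 H@[../../#./#./..]: H00[##/../#./#./..]+1* H10[../##/#./#./..]+1 H40[../../#./#./##]-1
p2 V@[##/../#./#./..]: V11[##/.#/##/#./..]-1* V21[##/../##/##/..]-1 V31[##/../#./##/.#]-1
p3 H@[##/.#/##/#./..]: H40[##/.#/##/#./##]+1*
p4 V@[##/.#/##/#./##] terminal -1; root [../../#./#./..] d9
suppose H passes — search the same position with V to move:
pass> p1 V@[../../#./#./..]: V00[#./#./#./#./..]+1* V01[.#/.#/#./#./..]+1 V11[../.#/##/#./..]+1 V21[../../##/##/..]-1 V31[../../#./##/.#]-1
pass> p2 H@[#./#./#./#./..]: H40[#./#./#./#./##]-1*
pass> p3 V@[#./#./#./#./##]: V01[##/##/#./#./##]+1* V11[#./##/##/#./##]+1 V21[#./#./##/##/##]+1
pass> p4 H@[##/##/#./#./##] terminal -1; root [../../#./#./..] d9
for H: play +1, pass -1

zugzwang(../../#./#./.., H) = False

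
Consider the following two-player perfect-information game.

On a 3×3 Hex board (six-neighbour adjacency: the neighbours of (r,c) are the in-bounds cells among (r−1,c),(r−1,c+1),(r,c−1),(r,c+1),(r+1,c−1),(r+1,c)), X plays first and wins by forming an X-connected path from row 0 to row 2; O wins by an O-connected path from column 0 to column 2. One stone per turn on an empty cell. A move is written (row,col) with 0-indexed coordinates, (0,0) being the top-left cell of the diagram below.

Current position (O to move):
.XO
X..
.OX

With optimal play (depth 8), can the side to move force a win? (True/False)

O winning at [.XO/X../.OX]: True

[.XO/X../.OX] O move#1: (0,0):-1/OXO/X../.OX, (1,1):-1/.XO/XO./.OX, (1,2):-1/.XO/X.O/.OX, (2,0):+1/.XO/X../OOX*
[.XO/X../OOX] X move#2: (0,0):-1/XXO/X../OOX*, (1,1):-1/.XO/XX./OOX, (1,2):-1/.XO/X.X/OOX
[XXO/X../OOX] O move#3: (1,1):+1/XXO/XO./OOX*, (1,2):+1/XXO/X.O/OOX
[XXO/XO./OOX] end (terminal -1, X#4); searched .XO/X../.OX to 8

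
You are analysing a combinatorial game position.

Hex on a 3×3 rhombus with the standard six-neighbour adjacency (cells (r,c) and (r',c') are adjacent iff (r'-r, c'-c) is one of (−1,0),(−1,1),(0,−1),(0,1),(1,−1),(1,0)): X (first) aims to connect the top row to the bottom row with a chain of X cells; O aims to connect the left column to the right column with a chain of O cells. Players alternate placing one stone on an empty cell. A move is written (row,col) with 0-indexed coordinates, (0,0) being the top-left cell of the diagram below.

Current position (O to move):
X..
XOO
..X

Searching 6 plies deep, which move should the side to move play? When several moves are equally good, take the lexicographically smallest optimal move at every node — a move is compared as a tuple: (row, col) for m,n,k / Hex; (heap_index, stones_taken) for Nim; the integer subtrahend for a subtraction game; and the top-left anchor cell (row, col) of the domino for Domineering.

p1 O@[X../XOO/..X]: (0,1)[XO./XOO/..X]-1 (0,2)[X.O/XOO/..X]-1 (2,0)[X../XOO/O.X]+1* (2,1)[X../XOO/.OX]-1
p2 X@[X../XOO/O.X] terminal -1; root [X../XOO/..X] d6

O's best at [X../XOO/..X]: (2,0)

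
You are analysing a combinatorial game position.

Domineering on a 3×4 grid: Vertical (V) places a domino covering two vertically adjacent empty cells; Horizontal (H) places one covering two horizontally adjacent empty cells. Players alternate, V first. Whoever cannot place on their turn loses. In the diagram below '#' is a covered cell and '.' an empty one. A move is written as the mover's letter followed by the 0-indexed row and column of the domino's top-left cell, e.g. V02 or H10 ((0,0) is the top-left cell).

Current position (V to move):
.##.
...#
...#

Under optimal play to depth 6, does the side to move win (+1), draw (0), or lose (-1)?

[.##./...#/...#] V move#1: V00:-1/###./#..#/...#, V10:-1/.##./#..#/#..#, V11:+1/.##./.#.#/.#.#*, V12:-1/.##./..##/..##
[.##./.#.#/.#.#] end (terminal -1, H#2); searched .##./...#/...# to 6

value(.##./...#/...#, V) = +1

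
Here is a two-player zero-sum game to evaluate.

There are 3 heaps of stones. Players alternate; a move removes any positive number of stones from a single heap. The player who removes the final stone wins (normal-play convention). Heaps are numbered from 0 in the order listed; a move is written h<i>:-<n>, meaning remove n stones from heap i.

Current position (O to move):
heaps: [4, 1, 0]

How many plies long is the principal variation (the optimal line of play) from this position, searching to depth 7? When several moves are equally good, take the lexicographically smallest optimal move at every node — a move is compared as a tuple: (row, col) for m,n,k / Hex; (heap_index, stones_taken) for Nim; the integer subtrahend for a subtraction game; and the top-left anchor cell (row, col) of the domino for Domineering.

PV length from [(4,1,0)]: 3 plies

p1 O@[(4,1,0)]: h0:-1[(3,1,0)]-1 h0:-2[(2,1,0)]-1 h0:-3[(1,1,0)]+1* h0:-4[(0,1,0)]-1 h1:-1[(4,0,0)]-1
p2 X@[(1,1,0)]: h0:-1[(0,1,0)]-1* h1:-1[(1,0,0)]-1
p3 O@[(0,1,0)]: h1:-1[(0,0,0)]+1*
p4 X@[(0,0,0)] terminal -1; root [(4,1,0)] d7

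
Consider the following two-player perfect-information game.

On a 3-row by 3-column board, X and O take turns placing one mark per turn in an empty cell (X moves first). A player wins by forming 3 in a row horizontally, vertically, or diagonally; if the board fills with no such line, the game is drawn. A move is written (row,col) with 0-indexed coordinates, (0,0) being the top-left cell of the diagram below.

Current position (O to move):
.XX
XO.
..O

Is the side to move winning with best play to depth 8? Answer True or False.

O winning at [.XX/XO./..O]: True

[.XX/XO./..O] O move#1: (0,0):+1/OXX/XO./..O*, (1,2):-1/.XX/XOO/..O, (2,0):-1/.XX/XO./O.O, (2,1):-1/.XX/XO./.OO
[OXX/XO./..O] end (terminal -1, X#2); searched .XX/XO./..O to 8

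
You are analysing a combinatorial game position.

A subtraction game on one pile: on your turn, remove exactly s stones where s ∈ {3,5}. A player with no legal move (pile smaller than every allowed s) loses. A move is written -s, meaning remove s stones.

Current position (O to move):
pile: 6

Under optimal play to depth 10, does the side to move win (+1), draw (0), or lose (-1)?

p1 O@[6]: -3[3]-1 -5[1]+1*
p2 X@[1] terminal -1; root [6] d10

value(6, O) = +1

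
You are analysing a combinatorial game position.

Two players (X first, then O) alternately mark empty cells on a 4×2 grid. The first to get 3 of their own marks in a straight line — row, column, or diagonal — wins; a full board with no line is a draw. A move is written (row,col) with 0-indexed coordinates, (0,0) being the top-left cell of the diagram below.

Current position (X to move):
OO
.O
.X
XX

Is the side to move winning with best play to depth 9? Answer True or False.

[OO/.O/.X/XX] X move#1: (1,0):+0/OO/XO/.X/XX*, (2,0):+0/OO/.O/XX/XX
[OO/XO/.X/XX] O move#2: (2,0):+0/OO/XO/OX/XX*
[OO/XO/OX/XX] end (terminal +0, X#3); searched OO/.O/.X/XX to 9

X winning at [OO/.O/.X/XX]: False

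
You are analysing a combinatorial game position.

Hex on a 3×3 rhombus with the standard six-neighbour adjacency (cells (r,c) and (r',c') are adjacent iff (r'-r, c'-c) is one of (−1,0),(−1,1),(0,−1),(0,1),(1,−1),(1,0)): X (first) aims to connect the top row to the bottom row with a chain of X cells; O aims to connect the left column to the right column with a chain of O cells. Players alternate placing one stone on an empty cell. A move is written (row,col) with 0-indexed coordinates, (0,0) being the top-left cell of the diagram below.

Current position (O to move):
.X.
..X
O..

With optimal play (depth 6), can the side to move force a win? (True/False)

O winning at [.X./..X/O..]: False

p1 O@[.X./..X/O..]: (0,0)[OX./..X/O..]-1* (0,2)[.XO/..X/O..]-1 (1,0)[.X./O.X/O..]-1 (1,1)[.X./.OX/O..]-1 (2,1)[.X./..X/OO.]-1 (2,2)[.X./..X/O.O]-1
p2 X@[OX./..X/O..]: (0,2)[OXX/..X/O..]+1* (1,0)[OX./X.X/O..]+1 (1,1)[OX./.XX/O..]+1 (2,1)[OX./..X/OX.]+1 (2,2)[OX./..X/O.X]+1
p3 O@[OXX/..X/O..]: (1,0)[OXX/O.X/O..]-1* (1,1)[OXX/.OX/O..]-1 (2,1)[OXX/..X/OO.]-1 (2,2)[OXX/..X/O.O]-1
p4 X@[OXX/O.X/O..]: (1,1)[OXX/OXX/O..]+1* (2,1)[OXX/O.X/OX.]+1 (2,2)[OXX/O.X/O.X]+1
p5 O@[OXX/OXX/O..]: (2,1)[OXX/OXX/OO.]-1* (2,2)[OXX/OXX/O.O]-1
p6 X@[OXX/OXX/OO.]: (2,2)[OXX/OXX/OOX]+1*
p7 O@[OXX/OXX/OOX] terminal -1; root [.X./..X/O..] d6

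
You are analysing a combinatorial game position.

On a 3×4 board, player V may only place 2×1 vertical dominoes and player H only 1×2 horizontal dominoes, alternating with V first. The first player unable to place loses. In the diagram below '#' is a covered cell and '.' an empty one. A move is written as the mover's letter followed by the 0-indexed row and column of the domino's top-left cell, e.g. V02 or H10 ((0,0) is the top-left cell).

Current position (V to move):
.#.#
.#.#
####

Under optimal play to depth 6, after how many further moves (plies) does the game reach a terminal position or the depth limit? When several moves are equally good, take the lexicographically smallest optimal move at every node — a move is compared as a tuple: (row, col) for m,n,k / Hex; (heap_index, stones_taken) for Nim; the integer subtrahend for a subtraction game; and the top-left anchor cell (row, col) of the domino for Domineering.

ply 1, V at .#.#/.#.#/#### | V00=+1→##.#/##.#/####*; V02=+1→.###/.###/####
ply 2: ##.#/##.#/#### is terminal -1 (H); from .#.#/.#.#/#### depth 6

PV length from [.#.#/.#.#/####]: 1 ply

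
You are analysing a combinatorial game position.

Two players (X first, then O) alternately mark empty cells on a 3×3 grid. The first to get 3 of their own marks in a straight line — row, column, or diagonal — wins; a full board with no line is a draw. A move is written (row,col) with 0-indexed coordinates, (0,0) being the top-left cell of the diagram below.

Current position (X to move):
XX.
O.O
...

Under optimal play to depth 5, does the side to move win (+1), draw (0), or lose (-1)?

ply 1, X at XX./O.O/... | (0,2)=+1→XXX/O.O/...*; (1,1)=+1→XX./OXO/...; (2,0)=-1→XX./O.O/X..; (2,1)=-1→XX./O.O/.X.; (2,2)=-1→XX./O.O/..X
ply 2: XXX/O.O/... is terminal -1 (O); from XX./O.O/... depth 5

value(XX./O.O/..., X) = +1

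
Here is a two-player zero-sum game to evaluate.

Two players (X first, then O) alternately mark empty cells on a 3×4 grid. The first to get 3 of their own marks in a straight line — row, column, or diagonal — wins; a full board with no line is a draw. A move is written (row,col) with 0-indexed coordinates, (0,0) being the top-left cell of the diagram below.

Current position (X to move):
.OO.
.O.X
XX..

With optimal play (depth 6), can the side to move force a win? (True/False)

X winning at [.OO./.O.X/XX..]: True

[.OO./.O.X/XX..] X move#1: (0,0):-1/XOO./.O.X/XX.., (0,3):-1/.OOX/.O.X/XX.., (1,0):-1/.OO./XO.X/XX.., (1,2):-1/.OO./.OXX/XX.., (2,2):+1/.OO./.O.X/XXX.*, (2,3):-1/.OO./.O.X/XX.X
[.OO./.O.X/XXX.] end (terminal -1, O#2); searched .OO./.O.X/XX.. to 6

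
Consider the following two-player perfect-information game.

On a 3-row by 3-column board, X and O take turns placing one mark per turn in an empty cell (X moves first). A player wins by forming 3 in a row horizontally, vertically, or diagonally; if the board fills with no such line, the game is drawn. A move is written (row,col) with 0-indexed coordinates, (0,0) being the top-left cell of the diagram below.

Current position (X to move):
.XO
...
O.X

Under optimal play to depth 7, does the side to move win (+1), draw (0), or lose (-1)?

value(.XO/.../O.X, X) = +1

p1 X@[.XO/.../O.X]: (0,0)[XXO/.../O.X]-1 (1,0)[.XO/X../O.X]-1 (1,1)[.XO/.X./O.X]+1* (1,2)[.XO/..X/O.X]-1 (2,1)[.XO/.../OXX]-1
p2 O@[.XO/.X./O.X]: (0,0)[OXO/.X./O.X]-1* (1,0)[.XO/OX./O.X]-1 (1,2)[.XO/.XO/O.X]-1 (2,1)[.XO/.X./OOX]-1
p3 X@[OXO/.X./O.X]: (1,0)[OXO/XX./O.X]+1* (1,2)[OXO/.XX/O.X]-1 (2,1)[OXO/.X./OXX]+1
p4 O@[OXO/XX./O.X]: (1,2)[OXO/XXO/O.X]-1* (2,1)[OXO/XX./OOX]-1
p5 X@[OXO/XXO/O.X]: (2,1)[OXO/XXO/OXX]+1*
p6 O@[OXO/XXO/OXX] terminal -1; root [.XO/.../O.X] d7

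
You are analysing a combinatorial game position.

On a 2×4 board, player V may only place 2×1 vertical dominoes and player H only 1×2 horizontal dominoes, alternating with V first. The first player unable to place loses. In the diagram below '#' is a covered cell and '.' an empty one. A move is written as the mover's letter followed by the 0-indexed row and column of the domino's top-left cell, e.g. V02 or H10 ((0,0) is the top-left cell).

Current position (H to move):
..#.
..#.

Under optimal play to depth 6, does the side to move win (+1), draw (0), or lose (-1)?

[..#./..#.] H move#1: H00:+1/###./..#.*, H10:+1/..#./###.
[###./..#.] V move#2: V03:-1/####/..##*
[####/..##] H move#3: H10:+1/####/####*
[####/####] end (terminal -1, V#4); searched ..#./..#. to 6

value(..#./..#., H) = +1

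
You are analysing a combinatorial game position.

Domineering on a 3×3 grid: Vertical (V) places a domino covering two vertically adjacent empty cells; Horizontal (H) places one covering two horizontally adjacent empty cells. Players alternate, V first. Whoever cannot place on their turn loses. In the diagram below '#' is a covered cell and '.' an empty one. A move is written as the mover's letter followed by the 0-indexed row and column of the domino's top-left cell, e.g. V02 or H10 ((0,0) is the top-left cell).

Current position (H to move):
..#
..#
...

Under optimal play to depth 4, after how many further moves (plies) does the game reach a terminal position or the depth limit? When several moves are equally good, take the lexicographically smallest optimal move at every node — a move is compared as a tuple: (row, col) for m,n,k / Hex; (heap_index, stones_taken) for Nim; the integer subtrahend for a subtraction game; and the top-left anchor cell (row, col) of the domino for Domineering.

p1 H@[..#/..#/...]: H00[###/..#/...]-1 H10[..#/###/...]+1* H20[..#/..#/##.]-1 H21[..#/..#/.##]-1
p2 V@[..#/###/...] terminal -1; root [..#/..#/...] d4

PV length from [..#/..#/...]: 1 ply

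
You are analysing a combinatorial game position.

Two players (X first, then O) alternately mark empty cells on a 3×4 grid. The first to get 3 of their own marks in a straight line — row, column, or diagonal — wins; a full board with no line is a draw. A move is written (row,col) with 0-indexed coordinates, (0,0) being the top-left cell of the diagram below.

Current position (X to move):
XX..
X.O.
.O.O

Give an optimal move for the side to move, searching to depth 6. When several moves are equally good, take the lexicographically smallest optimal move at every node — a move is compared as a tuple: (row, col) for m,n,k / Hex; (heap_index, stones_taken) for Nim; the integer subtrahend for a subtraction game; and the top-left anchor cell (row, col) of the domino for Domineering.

p1 X@[XX../X.O./.O.O]: (0,2)[XXX./X.O./.O.O]+1* (0,3)[XX.X/X.O./.O.O]-1 (1,1)[XX../XXO./.O.O]-1 (1,3)[XX../X.OX/.O.O]-1 (2,0)[XX../X.O./XO.O]+1 (2,2)[XX../X.O./.OXO]-1
p2 O@[XXX./X.O./.O.O] terminal -1; root [XX../X.O./.O.O] d6

X's best at [XX../X.O./.O.O]: (0,2)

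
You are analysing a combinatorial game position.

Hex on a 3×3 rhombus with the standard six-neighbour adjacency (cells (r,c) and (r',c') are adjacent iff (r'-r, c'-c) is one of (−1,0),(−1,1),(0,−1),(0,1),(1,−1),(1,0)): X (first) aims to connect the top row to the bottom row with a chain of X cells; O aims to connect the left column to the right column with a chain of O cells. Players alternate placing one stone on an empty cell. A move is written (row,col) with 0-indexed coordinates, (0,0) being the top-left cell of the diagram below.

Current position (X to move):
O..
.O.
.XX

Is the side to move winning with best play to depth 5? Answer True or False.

p1 X@[O../.O./.XX]: (0,1)[OX./.O./.XX]-1* (0,2)[O.X/.O./.XX]-1 (1,0)[O../XO./.XX]-1 (1,2)[O../.OX/.XX]-1 (2,0)[O../.O./XXX]-1
p2 O@[OX./.O./.XX]: (0,2)[OXO/.O./.XX]+1* (1,0)[OX./OO./.XX]+1 (1,2)[OX./.OO/.XX]+1 (2,0)[OX./.O./OXX]+1
p3 X@[OXO/.O./.XX]: (1,0)[OXO/XO./.XX]-1* (1,2)[OXO/.OX/.XX]-1 (2,0)[OXO/.O./XXX]-1
p4 O@[OXO/XO./.XX]: (1,2)[OXO/XOO/.XX]-1 (2,0)[OXO/XO./OXX]+1*
p5 X@[OXO/XO./OXX] terminal -1; root [O../.O./.XX] d5

X winning at [O../.O./.XX]: False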